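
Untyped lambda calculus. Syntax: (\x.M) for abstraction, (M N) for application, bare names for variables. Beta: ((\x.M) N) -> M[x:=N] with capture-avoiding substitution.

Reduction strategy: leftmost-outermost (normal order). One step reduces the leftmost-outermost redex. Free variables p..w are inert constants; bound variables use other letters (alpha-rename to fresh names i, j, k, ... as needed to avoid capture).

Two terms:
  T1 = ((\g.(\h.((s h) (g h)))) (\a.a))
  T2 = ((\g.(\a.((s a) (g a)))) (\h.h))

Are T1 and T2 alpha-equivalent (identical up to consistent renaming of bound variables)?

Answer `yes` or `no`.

Answer: yes

Derivation:
Term 1: ((\g.(\h.((s h) (g h)))) (\a.a))
Term 2: ((\g.(\a.((s a) (g a)))) (\h.h))
Alpha-equivalence: compare structure up to binder renaming.
Result: True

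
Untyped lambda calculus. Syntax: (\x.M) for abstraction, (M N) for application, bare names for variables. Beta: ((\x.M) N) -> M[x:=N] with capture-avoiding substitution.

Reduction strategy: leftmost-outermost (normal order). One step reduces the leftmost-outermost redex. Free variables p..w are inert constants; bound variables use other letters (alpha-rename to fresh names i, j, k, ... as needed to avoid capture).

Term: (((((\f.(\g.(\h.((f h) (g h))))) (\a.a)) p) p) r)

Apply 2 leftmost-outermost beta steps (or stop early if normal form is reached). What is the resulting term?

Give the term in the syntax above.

Answer: (((\h.(((\a.a) h) (p h))) p) r)

Derivation:
Step 0: (((((\f.(\g.(\h.((f h) (g h))))) (\a.a)) p) p) r)
Step 1: ((((\g.(\h.(((\a.a) h) (g h)))) p) p) r)
Step 2: (((\h.(((\a.a) h) (p h))) p) r)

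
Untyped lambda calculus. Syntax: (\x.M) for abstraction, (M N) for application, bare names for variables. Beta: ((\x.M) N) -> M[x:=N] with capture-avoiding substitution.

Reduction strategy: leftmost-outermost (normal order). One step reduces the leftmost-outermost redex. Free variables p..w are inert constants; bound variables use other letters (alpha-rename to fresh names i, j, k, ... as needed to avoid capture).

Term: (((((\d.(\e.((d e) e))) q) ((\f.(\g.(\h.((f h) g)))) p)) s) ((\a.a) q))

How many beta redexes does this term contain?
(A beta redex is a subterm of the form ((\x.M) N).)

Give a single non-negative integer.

Answer: 3

Derivation:
Term: (((((\d.(\e.((d e) e))) q) ((\f.(\g.(\h.((f h) g)))) p)) s) ((\a.a) q))
  Redex: ((\d.(\e.((d e) e))) q)
  Redex: ((\f.(\g.(\h.((f h) g)))) p)
  Redex: ((\a.a) q)
Total redexes: 3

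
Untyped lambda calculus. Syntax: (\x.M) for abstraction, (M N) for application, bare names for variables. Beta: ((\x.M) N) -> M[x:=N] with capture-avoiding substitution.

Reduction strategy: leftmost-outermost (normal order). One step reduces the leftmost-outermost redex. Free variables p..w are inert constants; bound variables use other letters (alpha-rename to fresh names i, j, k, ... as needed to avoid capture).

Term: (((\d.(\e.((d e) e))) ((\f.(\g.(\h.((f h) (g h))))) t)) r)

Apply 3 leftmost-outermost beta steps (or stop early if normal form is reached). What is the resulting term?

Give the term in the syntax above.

Step 0: (((\d.(\e.((d e) e))) ((\f.(\g.(\h.((f h) (g h))))) t)) r)
Step 1: ((\e.((((\f.(\g.(\h.((f h) (g h))))) t) e) e)) r)
Step 2: ((((\f.(\g.(\h.((f h) (g h))))) t) r) r)
Step 3: (((\g.(\h.((t h) (g h)))) r) r)

Answer: (((\g.(\h.((t h) (g h)))) r) r)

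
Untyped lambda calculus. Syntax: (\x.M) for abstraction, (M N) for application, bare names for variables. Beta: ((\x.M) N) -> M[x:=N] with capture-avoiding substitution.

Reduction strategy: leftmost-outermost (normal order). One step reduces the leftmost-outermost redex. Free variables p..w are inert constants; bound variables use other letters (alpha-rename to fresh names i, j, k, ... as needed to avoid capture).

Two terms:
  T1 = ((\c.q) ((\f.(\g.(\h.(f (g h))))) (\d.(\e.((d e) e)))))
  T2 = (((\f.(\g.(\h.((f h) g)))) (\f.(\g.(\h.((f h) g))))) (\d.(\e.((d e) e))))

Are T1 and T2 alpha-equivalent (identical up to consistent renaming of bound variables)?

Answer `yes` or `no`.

Term 1: ((\c.q) ((\f.(\g.(\h.(f (g h))))) (\d.(\e.((d e) e)))))
Term 2: (((\f.(\g.(\h.((f h) g)))) (\f.(\g.(\h.((f h) g))))) (\d.(\e.((d e) e))))
Alpha-equivalence: compare structure up to binder renaming.
Result: False

Answer: no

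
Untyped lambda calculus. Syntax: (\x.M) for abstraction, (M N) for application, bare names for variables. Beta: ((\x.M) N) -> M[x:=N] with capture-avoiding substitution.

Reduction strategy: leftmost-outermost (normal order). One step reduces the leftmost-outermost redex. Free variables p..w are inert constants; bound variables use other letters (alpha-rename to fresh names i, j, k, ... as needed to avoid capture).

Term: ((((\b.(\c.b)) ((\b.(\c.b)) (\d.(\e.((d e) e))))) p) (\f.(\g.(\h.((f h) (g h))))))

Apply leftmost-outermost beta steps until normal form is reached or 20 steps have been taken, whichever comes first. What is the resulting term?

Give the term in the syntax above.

Step 0: ((((\b.(\c.b)) ((\b.(\c.b)) (\d.(\e.((d e) e))))) p) (\f.(\g.(\h.((f h) (g h))))))
Step 1: (((\c.((\b.(\c.b)) (\d.(\e.((d e) e))))) p) (\f.(\g.(\h.((f h) (g h))))))
Step 2: (((\b.(\c.b)) (\d.(\e.((d e) e)))) (\f.(\g.(\h.((f h) (g h))))))
Step 3: ((\c.(\d.(\e.((d e) e)))) (\f.(\g.(\h.((f h) (g h))))))
Step 4: (\d.(\e.((d e) e)))

Answer: (\d.(\e.((d e) e)))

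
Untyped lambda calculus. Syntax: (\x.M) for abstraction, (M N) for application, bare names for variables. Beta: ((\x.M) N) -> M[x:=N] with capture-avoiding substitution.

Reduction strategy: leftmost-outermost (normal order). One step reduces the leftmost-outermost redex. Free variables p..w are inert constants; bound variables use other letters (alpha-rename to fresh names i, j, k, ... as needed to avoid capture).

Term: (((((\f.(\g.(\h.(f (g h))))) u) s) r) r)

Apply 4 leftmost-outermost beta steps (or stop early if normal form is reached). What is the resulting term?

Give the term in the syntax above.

Step 0: (((((\f.(\g.(\h.(f (g h))))) u) s) r) r)
Step 1: ((((\g.(\h.(u (g h)))) s) r) r)
Step 2: (((\h.(u (s h))) r) r)
Step 3: ((u (s r)) r)
Step 4: (normal form reached)

Answer: ((u (s r)) r)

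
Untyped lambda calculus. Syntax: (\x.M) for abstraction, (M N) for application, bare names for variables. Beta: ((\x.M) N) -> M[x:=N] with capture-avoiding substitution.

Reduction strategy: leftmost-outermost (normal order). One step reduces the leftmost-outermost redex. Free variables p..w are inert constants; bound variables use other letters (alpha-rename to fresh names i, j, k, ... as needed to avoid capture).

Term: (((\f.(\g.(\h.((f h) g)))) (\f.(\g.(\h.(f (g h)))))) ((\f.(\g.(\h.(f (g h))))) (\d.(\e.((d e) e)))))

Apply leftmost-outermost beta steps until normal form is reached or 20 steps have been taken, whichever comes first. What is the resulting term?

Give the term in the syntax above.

Step 0: (((\f.(\g.(\h.((f h) g)))) (\f.(\g.(\h.(f (g h)))))) ((\f.(\g.(\h.(f (g h))))) (\d.(\e.((d e) e)))))
Step 1: ((\g.(\h.(((\f.(\g.(\h.(f (g h))))) h) g))) ((\f.(\g.(\h.(f (g h))))) (\d.(\e.((d e) e)))))
Step 2: (\h.(((\f.(\g.(\h.(f (g h))))) h) ((\f.(\g.(\h.(f (g h))))) (\d.(\e.((d e) e))))))
Step 3: (\h.((\g.(\i.(h (g i)))) ((\f.(\g.(\h.(f (g h))))) (\d.(\e.((d e) e))))))
Step 4: (\h.(\i.(h (((\f.(\g.(\h.(f (g h))))) (\d.(\e.((d e) e)))) i))))
Step 5: (\h.(\i.(h ((\g.(\h.((\d.(\e.((d e) e))) (g h)))) i))))
Step 6: (\h.(\i.(h (\h.((\d.(\e.((d e) e))) (i h))))))
Step 7: (\h.(\i.(h (\h.(\e.(((i h) e) e))))))

Answer: (\h.(\i.(h (\h.(\e.(((i h) e) e))))))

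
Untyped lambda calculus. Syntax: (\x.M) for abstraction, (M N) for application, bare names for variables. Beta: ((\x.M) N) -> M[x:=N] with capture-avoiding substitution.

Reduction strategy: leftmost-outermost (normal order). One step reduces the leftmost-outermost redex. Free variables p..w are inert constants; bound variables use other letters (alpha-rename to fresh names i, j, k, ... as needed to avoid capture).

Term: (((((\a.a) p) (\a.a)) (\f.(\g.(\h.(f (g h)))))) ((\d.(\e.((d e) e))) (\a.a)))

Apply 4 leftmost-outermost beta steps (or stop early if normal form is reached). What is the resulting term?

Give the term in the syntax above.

Answer: (((p (\a.a)) (\f.(\g.(\h.(f (g h)))))) (\e.(e e)))

Derivation:
Step 0: (((((\a.a) p) (\a.a)) (\f.(\g.(\h.(f (g h)))))) ((\d.(\e.((d e) e))) (\a.a)))
Step 1: (((p (\a.a)) (\f.(\g.(\h.(f (g h)))))) ((\d.(\e.((d e) e))) (\a.a)))
Step 2: (((p (\a.a)) (\f.(\g.(\h.(f (g h)))))) (\e.(((\a.a) e) e)))
Step 3: (((p (\a.a)) (\f.(\g.(\h.(f (g h)))))) (\e.(e e)))
Step 4: (normal form reached)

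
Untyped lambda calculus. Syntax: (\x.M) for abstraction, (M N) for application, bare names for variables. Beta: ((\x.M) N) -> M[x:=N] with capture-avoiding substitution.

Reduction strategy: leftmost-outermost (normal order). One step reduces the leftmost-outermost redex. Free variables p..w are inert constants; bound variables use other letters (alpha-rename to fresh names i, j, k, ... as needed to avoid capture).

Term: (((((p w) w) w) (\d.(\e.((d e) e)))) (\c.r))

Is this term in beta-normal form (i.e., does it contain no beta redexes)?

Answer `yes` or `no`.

Term: (((((p w) w) w) (\d.(\e.((d e) e)))) (\c.r))
No beta redexes found.

Answer: yes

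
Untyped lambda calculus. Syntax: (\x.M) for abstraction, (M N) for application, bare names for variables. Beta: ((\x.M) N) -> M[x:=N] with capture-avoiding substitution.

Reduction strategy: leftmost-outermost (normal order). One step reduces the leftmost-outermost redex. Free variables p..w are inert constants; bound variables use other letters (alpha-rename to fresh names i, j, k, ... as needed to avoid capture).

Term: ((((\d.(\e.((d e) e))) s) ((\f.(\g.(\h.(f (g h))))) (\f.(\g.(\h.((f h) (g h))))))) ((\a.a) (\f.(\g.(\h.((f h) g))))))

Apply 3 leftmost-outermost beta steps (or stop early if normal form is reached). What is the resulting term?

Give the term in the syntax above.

Step 0: ((((\d.(\e.((d e) e))) s) ((\f.(\g.(\h.(f (g h))))) (\f.(\g.(\h.((f h) (g h))))))) ((\a.a) (\f.(\g.(\h.((f h) g))))))
Step 1: (((\e.((s e) e)) ((\f.(\g.(\h.(f (g h))))) (\f.(\g.(\h.((f h) (g h))))))) ((\a.a) (\f.(\g.(\h.((f h) g))))))
Step 2: (((s ((\f.(\g.(\h.(f (g h))))) (\f.(\g.(\h.((f h) (g h))))))) ((\f.(\g.(\h.(f (g h))))) (\f.(\g.(\h.((f h) (g h))))))) ((\a.a) (\f.(\g.(\h.((f h) g))))))
Step 3: (((s (\g.(\h.((\f.(\g.(\h.((f h) (g h))))) (g h))))) ((\f.(\g.(\h.(f (g h))))) (\f.(\g.(\h.((f h) (g h))))))) ((\a.a) (\f.(\g.(\h.((f h) g))))))

Answer: (((s (\g.(\h.((\f.(\g.(\h.((f h) (g h))))) (g h))))) ((\f.(\g.(\h.(f (g h))))) (\f.(\g.(\h.((f h) (g h))))))) ((\a.a) (\f.(\g.(\h.((f h) g))))))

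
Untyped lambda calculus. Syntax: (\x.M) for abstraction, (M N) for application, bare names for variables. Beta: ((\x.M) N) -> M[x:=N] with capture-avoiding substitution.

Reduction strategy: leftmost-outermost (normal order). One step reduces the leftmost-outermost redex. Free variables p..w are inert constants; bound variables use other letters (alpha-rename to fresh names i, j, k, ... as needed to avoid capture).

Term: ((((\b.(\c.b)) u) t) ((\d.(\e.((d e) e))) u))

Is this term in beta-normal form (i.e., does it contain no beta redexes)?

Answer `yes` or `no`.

Answer: no

Derivation:
Term: ((((\b.(\c.b)) u) t) ((\d.(\e.((d e) e))) u))
Found 2 beta redex(es).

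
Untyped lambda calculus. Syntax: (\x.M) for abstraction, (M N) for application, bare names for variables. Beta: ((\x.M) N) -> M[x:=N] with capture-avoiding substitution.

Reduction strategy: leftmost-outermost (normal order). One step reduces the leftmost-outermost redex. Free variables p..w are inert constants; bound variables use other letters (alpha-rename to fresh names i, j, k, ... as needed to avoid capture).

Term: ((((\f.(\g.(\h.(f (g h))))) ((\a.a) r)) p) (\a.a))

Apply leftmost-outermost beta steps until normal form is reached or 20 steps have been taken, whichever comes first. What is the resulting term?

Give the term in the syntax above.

Answer: (r (p (\a.a)))

Derivation:
Step 0: ((((\f.(\g.(\h.(f (g h))))) ((\a.a) r)) p) (\a.a))
Step 1: (((\g.(\h.(((\a.a) r) (g h)))) p) (\a.a))
Step 2: ((\h.(((\a.a) r) (p h))) (\a.a))
Step 3: (((\a.a) r) (p (\a.a)))
Step 4: (r (p (\a.a)))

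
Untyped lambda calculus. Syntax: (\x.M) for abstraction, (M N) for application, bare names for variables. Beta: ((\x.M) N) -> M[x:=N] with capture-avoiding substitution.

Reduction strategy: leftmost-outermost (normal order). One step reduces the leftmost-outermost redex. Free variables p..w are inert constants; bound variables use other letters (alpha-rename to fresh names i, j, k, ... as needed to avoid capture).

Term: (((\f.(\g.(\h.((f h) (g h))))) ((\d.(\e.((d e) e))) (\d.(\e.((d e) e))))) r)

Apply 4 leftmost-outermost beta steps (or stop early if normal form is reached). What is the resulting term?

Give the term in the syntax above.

Step 0: (((\f.(\g.(\h.((f h) (g h))))) ((\d.(\e.((d e) e))) (\d.(\e.((d e) e))))) r)
Step 1: ((\g.(\h.((((\d.(\e.((d e) e))) (\d.(\e.((d e) e)))) h) (g h)))) r)
Step 2: (\h.((((\d.(\e.((d e) e))) (\d.(\e.((d e) e)))) h) (r h)))
Step 3: (\h.(((\e.(((\d.(\e.((d e) e))) e) e)) h) (r h)))
Step 4: (\h.((((\d.(\e.((d e) e))) h) h) (r h)))

Answer: (\h.((((\d.(\e.((d e) e))) h) h) (r h)))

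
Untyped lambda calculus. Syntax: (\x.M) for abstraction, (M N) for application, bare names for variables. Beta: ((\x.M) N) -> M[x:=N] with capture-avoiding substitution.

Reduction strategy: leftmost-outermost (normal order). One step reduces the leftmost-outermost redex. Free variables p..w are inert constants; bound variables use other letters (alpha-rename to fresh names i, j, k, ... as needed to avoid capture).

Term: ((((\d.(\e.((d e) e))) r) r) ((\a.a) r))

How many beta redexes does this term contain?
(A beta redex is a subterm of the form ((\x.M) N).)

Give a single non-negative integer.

Answer: 2

Derivation:
Term: ((((\d.(\e.((d e) e))) r) r) ((\a.a) r))
  Redex: ((\d.(\e.((d e) e))) r)
  Redex: ((\a.a) r)
Total redexes: 2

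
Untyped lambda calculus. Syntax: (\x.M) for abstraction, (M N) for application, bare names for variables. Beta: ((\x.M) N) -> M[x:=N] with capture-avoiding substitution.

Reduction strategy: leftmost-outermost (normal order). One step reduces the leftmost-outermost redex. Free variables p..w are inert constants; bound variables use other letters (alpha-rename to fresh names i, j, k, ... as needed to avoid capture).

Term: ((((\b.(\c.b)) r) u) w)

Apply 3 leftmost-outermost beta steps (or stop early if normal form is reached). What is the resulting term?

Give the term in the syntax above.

Answer: (r w)

Derivation:
Step 0: ((((\b.(\c.b)) r) u) w)
Step 1: (((\c.r) u) w)
Step 2: (r w)
Step 3: (normal form reached)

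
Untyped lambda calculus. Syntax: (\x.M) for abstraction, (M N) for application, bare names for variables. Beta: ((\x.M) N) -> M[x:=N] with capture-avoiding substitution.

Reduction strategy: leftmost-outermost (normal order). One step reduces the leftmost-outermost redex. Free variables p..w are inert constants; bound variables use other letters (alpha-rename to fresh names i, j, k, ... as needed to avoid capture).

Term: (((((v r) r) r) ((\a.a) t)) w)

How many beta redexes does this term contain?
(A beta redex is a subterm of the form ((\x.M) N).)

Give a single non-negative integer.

Term: (((((v r) r) r) ((\a.a) t)) w)
  Redex: ((\a.a) t)
Total redexes: 1

Answer: 1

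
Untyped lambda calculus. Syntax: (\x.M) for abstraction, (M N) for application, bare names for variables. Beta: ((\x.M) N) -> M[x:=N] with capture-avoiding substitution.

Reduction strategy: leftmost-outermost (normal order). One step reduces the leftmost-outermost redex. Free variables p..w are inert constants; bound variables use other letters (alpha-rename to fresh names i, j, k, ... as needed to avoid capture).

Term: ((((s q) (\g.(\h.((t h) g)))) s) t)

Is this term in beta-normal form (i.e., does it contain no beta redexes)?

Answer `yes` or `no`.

Answer: yes

Derivation:
Term: ((((s q) (\g.(\h.((t h) g)))) s) t)
No beta redexes found.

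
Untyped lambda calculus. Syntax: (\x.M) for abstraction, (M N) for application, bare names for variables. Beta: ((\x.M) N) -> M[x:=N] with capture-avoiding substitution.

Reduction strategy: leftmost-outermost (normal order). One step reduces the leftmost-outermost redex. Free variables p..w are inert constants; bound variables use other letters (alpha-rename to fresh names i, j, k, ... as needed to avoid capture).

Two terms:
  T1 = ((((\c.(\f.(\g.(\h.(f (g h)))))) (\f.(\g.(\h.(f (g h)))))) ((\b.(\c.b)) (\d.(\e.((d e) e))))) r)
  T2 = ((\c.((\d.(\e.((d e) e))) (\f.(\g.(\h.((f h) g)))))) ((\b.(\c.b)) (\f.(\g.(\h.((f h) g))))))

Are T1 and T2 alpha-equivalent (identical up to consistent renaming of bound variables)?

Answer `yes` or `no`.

Term 1: ((((\c.(\f.(\g.(\h.(f (g h)))))) (\f.(\g.(\h.(f (g h)))))) ((\b.(\c.b)) (\d.(\e.((d e) e))))) r)
Term 2: ((\c.((\d.(\e.((d e) e))) (\f.(\g.(\h.((f h) g)))))) ((\b.(\c.b)) (\f.(\g.(\h.((f h) g))))))
Alpha-equivalence: compare structure up to binder renaming.
Result: False

Answer: no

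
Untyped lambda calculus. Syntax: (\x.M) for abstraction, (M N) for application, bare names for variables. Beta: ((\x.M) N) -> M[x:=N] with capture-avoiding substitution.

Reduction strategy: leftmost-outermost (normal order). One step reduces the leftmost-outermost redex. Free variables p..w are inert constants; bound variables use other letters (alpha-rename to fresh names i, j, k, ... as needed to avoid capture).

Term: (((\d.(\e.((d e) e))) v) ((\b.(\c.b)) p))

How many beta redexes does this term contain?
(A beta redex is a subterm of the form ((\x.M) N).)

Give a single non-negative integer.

Term: (((\d.(\e.((d e) e))) v) ((\b.(\c.b)) p))
  Redex: ((\d.(\e.((d e) e))) v)
  Redex: ((\b.(\c.b)) p)
Total redexes: 2

Answer: 2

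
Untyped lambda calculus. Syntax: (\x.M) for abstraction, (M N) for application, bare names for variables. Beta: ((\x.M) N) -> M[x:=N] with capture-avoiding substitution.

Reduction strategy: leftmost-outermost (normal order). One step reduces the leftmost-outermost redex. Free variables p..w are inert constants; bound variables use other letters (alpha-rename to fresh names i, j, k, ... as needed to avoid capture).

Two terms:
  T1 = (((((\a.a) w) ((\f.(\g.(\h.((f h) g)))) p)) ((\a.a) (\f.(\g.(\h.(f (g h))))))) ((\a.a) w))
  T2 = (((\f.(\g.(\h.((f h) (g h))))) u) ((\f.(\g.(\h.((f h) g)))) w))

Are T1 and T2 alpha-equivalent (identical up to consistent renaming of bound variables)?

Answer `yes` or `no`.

Answer: no

Derivation:
Term 1: (((((\a.a) w) ((\f.(\g.(\h.((f h) g)))) p)) ((\a.a) (\f.(\g.(\h.(f (g h))))))) ((\a.a) w))
Term 2: (((\f.(\g.(\h.((f h) (g h))))) u) ((\f.(\g.(\h.((f h) g)))) w))
Alpha-equivalence: compare structure up to binder renaming.
Result: False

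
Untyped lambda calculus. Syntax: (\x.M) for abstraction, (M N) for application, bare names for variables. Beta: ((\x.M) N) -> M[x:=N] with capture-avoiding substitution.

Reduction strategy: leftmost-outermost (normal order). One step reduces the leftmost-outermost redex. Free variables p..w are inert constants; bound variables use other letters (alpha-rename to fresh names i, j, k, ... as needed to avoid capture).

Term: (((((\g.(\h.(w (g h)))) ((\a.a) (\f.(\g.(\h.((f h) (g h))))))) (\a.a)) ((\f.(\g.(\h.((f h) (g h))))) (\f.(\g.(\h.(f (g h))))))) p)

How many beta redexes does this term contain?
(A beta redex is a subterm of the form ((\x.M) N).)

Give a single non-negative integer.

Answer: 3

Derivation:
Term: (((((\g.(\h.(w (g h)))) ((\a.a) (\f.(\g.(\h.((f h) (g h))))))) (\a.a)) ((\f.(\g.(\h.((f h) (g h))))) (\f.(\g.(\h.(f (g h))))))) p)
  Redex: ((\g.(\h.(w (g h)))) ((\a.a) (\f.(\g.(\h.((f h) (g h)))))))
  Redex: ((\a.a) (\f.(\g.(\h.((f h) (g h))))))
  Redex: ((\f.(\g.(\h.((f h) (g h))))) (\f.(\g.(\h.(f (g h))))))
Total redexes: 3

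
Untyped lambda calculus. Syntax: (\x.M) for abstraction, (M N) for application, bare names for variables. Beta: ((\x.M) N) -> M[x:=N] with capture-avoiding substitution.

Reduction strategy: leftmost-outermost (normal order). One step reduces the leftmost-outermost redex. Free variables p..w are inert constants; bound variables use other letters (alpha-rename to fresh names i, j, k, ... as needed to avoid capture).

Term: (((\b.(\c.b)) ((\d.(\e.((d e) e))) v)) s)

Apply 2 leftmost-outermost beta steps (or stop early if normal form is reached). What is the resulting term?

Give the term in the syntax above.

Step 0: (((\b.(\c.b)) ((\d.(\e.((d e) e))) v)) s)
Step 1: ((\c.((\d.(\e.((d e) e))) v)) s)
Step 2: ((\d.(\e.((d e) e))) v)

Answer: ((\d.(\e.((d e) e))) v)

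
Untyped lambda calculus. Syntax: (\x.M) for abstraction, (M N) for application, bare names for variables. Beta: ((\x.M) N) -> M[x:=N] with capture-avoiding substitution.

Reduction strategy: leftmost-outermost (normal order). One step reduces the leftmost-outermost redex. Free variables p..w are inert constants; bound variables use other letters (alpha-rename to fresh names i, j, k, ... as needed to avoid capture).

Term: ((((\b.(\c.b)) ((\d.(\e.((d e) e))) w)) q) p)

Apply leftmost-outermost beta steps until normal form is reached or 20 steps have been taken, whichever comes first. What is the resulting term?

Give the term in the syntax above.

Answer: ((w p) p)

Derivation:
Step 0: ((((\b.(\c.b)) ((\d.(\e.((d e) e))) w)) q) p)
Step 1: (((\c.((\d.(\e.((d e) e))) w)) q) p)
Step 2: (((\d.(\e.((d e) e))) w) p)
Step 3: ((\e.((w e) e)) p)
Step 4: ((w p) p)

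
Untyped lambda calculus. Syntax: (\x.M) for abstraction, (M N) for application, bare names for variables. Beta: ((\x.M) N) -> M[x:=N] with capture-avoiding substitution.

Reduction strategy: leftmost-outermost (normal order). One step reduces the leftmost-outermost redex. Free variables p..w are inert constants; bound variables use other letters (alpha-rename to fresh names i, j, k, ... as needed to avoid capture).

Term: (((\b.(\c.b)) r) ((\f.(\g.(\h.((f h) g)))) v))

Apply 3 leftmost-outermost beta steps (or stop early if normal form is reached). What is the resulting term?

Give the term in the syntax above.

Step 0: (((\b.(\c.b)) r) ((\f.(\g.(\h.((f h) g)))) v))
Step 1: ((\c.r) ((\f.(\g.(\h.((f h) g)))) v))
Step 2: r
Step 3: (normal form reached)

Answer: r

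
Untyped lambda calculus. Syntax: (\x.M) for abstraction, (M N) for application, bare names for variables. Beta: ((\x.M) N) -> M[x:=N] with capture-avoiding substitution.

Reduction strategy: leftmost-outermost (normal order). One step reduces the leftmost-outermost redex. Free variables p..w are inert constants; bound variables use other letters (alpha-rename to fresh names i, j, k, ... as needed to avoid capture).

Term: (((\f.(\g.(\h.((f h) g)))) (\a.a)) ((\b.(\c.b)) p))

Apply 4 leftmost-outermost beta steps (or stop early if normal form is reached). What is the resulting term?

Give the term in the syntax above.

Step 0: (((\f.(\g.(\h.((f h) g)))) (\a.a)) ((\b.(\c.b)) p))
Step 1: ((\g.(\h.(((\a.a) h) g))) ((\b.(\c.b)) p))
Step 2: (\h.(((\a.a) h) ((\b.(\c.b)) p)))
Step 3: (\h.(h ((\b.(\c.b)) p)))
Step 4: (\h.(h (\c.p)))

Answer: (\h.(h (\c.p)))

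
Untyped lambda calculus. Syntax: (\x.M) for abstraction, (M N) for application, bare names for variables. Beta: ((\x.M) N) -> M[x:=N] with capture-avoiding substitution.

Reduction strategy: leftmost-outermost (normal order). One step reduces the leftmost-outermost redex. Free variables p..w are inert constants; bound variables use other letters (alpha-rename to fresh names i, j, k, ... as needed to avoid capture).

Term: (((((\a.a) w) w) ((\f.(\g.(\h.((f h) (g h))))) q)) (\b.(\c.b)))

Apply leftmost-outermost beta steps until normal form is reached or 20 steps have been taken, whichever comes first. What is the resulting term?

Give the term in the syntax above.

Step 0: (((((\a.a) w) w) ((\f.(\g.(\h.((f h) (g h))))) q)) (\b.(\c.b)))
Step 1: (((w w) ((\f.(\g.(\h.((f h) (g h))))) q)) (\b.(\c.b)))
Step 2: (((w w) (\g.(\h.((q h) (g h))))) (\b.(\c.b)))

Answer: (((w w) (\g.(\h.((q h) (g h))))) (\b.(\c.b)))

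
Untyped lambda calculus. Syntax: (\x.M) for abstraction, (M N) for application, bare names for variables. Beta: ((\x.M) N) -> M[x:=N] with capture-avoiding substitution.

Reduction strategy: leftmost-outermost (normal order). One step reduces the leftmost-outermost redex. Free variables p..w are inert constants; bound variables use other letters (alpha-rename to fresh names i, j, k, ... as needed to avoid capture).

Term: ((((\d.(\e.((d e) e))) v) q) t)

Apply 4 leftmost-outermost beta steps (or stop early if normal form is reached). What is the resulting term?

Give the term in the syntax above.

Step 0: ((((\d.(\e.((d e) e))) v) q) t)
Step 1: (((\e.((v e) e)) q) t)
Step 2: (((v q) q) t)
Step 3: (normal form reached)

Answer: (((v q) q) t)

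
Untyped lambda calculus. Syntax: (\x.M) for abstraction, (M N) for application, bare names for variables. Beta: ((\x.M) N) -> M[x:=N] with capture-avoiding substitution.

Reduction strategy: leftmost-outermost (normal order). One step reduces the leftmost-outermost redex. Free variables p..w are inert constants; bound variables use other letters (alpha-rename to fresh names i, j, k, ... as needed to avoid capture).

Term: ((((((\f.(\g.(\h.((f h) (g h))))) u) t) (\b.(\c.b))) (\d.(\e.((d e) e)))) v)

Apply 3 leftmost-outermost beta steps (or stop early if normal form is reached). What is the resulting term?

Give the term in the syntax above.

Step 0: ((((((\f.(\g.(\h.((f h) (g h))))) u) t) (\b.(\c.b))) (\d.(\e.((d e) e)))) v)
Step 1: (((((\g.(\h.((u h) (g h)))) t) (\b.(\c.b))) (\d.(\e.((d e) e)))) v)
Step 2: ((((\h.((u h) (t h))) (\b.(\c.b))) (\d.(\e.((d e) e)))) v)
Step 3: ((((u (\b.(\c.b))) (t (\b.(\c.b)))) (\d.(\e.((d e) e)))) v)

Answer: ((((u (\b.(\c.b))) (t (\b.(\c.b)))) (\d.(\e.((d e) e)))) v)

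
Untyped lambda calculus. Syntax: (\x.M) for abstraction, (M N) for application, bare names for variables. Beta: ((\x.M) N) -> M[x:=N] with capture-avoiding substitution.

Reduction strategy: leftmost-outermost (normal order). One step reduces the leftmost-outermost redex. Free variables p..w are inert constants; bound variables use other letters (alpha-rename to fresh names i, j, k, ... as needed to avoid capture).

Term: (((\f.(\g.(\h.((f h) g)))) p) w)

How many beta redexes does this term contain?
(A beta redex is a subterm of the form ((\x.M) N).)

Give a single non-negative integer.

Term: (((\f.(\g.(\h.((f h) g)))) p) w)
  Redex: ((\f.(\g.(\h.((f h) g)))) p)
Total redexes: 1

Answer: 1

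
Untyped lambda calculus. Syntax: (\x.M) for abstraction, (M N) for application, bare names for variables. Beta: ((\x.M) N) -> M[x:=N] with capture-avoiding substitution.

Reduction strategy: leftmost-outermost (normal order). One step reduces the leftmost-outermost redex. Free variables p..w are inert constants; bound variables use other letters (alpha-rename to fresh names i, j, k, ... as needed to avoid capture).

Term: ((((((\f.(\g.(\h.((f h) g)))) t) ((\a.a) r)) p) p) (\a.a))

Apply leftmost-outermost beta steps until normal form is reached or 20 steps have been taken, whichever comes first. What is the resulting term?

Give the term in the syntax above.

Step 0: ((((((\f.(\g.(\h.((f h) g)))) t) ((\a.a) r)) p) p) (\a.a))
Step 1: (((((\g.(\h.((t h) g))) ((\a.a) r)) p) p) (\a.a))
Step 2: ((((\h.((t h) ((\a.a) r))) p) p) (\a.a))
Step 3: ((((t p) ((\a.a) r)) p) (\a.a))
Step 4: ((((t p) r) p) (\a.a))

Answer: ((((t p) r) p) (\a.a))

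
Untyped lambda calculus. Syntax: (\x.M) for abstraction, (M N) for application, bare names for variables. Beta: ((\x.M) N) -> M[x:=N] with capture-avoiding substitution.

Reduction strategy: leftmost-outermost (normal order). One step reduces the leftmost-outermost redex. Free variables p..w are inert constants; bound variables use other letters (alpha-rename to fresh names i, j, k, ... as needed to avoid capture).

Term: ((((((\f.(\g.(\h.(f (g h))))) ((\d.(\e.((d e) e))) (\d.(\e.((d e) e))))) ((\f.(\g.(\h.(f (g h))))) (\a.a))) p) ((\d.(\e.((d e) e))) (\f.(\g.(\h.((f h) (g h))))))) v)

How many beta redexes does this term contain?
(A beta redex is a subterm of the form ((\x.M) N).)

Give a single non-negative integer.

Term: ((((((\f.(\g.(\h.(f (g h))))) ((\d.(\e.((d e) e))) (\d.(\e.((d e) e))))) ((\f.(\g.(\h.(f (g h))))) (\a.a))) p) ((\d.(\e.((d e) e))) (\f.(\g.(\h.((f h) (g h))))))) v)
  Redex: ((\f.(\g.(\h.(f (g h))))) ((\d.(\e.((d e) e))) (\d.(\e.((d e) e)))))
  Redex: ((\d.(\e.((d e) e))) (\d.(\e.((d e) e))))
  Redex: ((\f.(\g.(\h.(f (g h))))) (\a.a))
  Redex: ((\d.(\e.((d e) e))) (\f.(\g.(\h.((f h) (g h))))))
Total redexes: 4

Answer: 4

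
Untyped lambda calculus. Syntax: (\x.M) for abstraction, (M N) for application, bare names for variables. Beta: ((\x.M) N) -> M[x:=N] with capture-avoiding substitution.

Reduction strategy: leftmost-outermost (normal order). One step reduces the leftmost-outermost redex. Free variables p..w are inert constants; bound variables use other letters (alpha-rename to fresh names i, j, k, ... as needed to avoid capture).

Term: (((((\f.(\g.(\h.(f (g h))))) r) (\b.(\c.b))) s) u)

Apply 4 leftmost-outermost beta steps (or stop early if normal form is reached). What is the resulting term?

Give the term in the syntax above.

Answer: ((r (\c.s)) u)

Derivation:
Step 0: (((((\f.(\g.(\h.(f (g h))))) r) (\b.(\c.b))) s) u)
Step 1: ((((\g.(\h.(r (g h)))) (\b.(\c.b))) s) u)
Step 2: (((\h.(r ((\b.(\c.b)) h))) s) u)
Step 3: ((r ((\b.(\c.b)) s)) u)
Step 4: ((r (\c.s)) u)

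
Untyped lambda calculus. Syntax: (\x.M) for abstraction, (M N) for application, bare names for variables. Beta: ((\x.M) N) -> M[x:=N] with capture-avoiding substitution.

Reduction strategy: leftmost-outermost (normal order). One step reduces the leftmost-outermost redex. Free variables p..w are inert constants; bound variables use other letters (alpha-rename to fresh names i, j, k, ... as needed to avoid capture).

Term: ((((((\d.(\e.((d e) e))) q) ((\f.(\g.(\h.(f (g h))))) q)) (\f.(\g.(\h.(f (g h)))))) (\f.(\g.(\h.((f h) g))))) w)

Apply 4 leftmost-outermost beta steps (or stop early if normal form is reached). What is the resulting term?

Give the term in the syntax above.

Answer: (((((q (\g.(\h.(q (g h))))) (\g.(\h.(q (g h))))) (\f.(\g.(\h.(f (g h)))))) (\f.(\g.(\h.((f h) g))))) w)

Derivation:
Step 0: ((((((\d.(\e.((d e) e))) q) ((\f.(\g.(\h.(f (g h))))) q)) (\f.(\g.(\h.(f (g h)))))) (\f.(\g.(\h.((f h) g))))) w)
Step 1: (((((\e.((q e) e)) ((\f.(\g.(\h.(f (g h))))) q)) (\f.(\g.(\h.(f (g h)))))) (\f.(\g.(\h.((f h) g))))) w)
Step 2: (((((q ((\f.(\g.(\h.(f (g h))))) q)) ((\f.(\g.(\h.(f (g h))))) q)) (\f.(\g.(\h.(f (g h)))))) (\f.(\g.(\h.((f h) g))))) w)
Step 3: (((((q (\g.(\h.(q (g h))))) ((\f.(\g.(\h.(f (g h))))) q)) (\f.(\g.(\h.(f (g h)))))) (\f.(\g.(\h.((f h) g))))) w)
Step 4: (((((q (\g.(\h.(q (g h))))) (\g.(\h.(q (g h))))) (\f.(\g.(\h.(f (g h)))))) (\f.(\g.(\h.((f h) g))))) w)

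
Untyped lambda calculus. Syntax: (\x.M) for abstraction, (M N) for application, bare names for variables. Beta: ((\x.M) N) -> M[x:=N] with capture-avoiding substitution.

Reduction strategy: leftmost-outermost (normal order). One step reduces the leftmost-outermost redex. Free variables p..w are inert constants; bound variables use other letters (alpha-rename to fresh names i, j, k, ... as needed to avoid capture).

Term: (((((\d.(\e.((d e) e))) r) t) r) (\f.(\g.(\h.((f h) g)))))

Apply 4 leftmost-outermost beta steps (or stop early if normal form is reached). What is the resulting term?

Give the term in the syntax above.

Step 0: (((((\d.(\e.((d e) e))) r) t) r) (\f.(\g.(\h.((f h) g)))))
Step 1: ((((\e.((r e) e)) t) r) (\f.(\g.(\h.((f h) g)))))
Step 2: ((((r t) t) r) (\f.(\g.(\h.((f h) g)))))
Step 3: (normal form reached)

Answer: ((((r t) t) r) (\f.(\g.(\h.((f h) g)))))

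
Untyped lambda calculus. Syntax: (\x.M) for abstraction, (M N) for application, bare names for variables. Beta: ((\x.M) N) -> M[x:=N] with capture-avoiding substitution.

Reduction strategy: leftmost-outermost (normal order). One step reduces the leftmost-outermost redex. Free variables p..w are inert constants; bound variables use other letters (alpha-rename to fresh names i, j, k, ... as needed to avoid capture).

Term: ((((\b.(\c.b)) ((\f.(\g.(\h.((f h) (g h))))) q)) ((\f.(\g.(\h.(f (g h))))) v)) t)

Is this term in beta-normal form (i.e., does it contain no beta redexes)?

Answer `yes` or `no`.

Answer: no

Derivation:
Term: ((((\b.(\c.b)) ((\f.(\g.(\h.((f h) (g h))))) q)) ((\f.(\g.(\h.(f (g h))))) v)) t)
Found 3 beta redex(es).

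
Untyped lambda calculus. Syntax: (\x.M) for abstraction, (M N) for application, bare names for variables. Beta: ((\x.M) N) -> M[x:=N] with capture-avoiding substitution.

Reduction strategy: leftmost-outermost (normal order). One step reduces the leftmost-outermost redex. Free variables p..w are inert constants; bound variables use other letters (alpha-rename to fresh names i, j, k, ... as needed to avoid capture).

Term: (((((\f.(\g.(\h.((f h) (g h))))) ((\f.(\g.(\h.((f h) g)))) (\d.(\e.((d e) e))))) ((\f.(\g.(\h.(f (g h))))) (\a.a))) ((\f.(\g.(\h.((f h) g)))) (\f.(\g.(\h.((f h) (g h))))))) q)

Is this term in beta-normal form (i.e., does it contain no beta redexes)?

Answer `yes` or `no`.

Answer: no

Derivation:
Term: (((((\f.(\g.(\h.((f h) (g h))))) ((\f.(\g.(\h.((f h) g)))) (\d.(\e.((d e) e))))) ((\f.(\g.(\h.(f (g h))))) (\a.a))) ((\f.(\g.(\h.((f h) g)))) (\f.(\g.(\h.((f h) (g h))))))) q)
Found 4 beta redex(es).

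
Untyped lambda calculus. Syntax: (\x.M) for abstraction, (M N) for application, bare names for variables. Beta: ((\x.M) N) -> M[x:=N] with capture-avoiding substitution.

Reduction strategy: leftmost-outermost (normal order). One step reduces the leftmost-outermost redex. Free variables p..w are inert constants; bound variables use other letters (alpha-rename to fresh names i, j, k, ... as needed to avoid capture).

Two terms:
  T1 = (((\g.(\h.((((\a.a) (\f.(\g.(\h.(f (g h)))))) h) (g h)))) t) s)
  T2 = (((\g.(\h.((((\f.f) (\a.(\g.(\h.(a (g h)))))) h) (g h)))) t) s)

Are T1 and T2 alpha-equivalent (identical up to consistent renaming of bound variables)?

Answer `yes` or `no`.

Term 1: (((\g.(\h.((((\a.a) (\f.(\g.(\h.(f (g h)))))) h) (g h)))) t) s)
Term 2: (((\g.(\h.((((\f.f) (\a.(\g.(\h.(a (g h)))))) h) (g h)))) t) s)
Alpha-equivalence: compare structure up to binder renaming.
Result: True

Answer: yes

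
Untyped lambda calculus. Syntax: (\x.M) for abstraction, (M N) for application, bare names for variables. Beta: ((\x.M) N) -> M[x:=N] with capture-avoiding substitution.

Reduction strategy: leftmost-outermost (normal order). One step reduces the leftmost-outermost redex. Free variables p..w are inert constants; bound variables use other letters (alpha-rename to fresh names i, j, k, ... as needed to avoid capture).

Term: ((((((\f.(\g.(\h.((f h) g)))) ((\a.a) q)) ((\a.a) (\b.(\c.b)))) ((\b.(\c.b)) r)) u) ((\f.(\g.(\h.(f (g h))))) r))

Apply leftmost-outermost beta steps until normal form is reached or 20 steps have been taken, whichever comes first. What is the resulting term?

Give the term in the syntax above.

Step 0: ((((((\f.(\g.(\h.((f h) g)))) ((\a.a) q)) ((\a.a) (\b.(\c.b)))) ((\b.(\c.b)) r)) u) ((\f.(\g.(\h.(f (g h))))) r))
Step 1: (((((\g.(\h.((((\a.a) q) h) g))) ((\a.a) (\b.(\c.b)))) ((\b.(\c.b)) r)) u) ((\f.(\g.(\h.(f (g h))))) r))
Step 2: ((((\h.((((\a.a) q) h) ((\a.a) (\b.(\c.b))))) ((\b.(\c.b)) r)) u) ((\f.(\g.(\h.(f (g h))))) r))
Step 3: ((((((\a.a) q) ((\b.(\c.b)) r)) ((\a.a) (\b.(\c.b)))) u) ((\f.(\g.(\h.(f (g h))))) r))
Step 4: ((((q ((\b.(\c.b)) r)) ((\a.a) (\b.(\c.b)))) u) ((\f.(\g.(\h.(f (g h))))) r))
Step 5: ((((q (\c.r)) ((\a.a) (\b.(\c.b)))) u) ((\f.(\g.(\h.(f (g h))))) r))
Step 6: ((((q (\c.r)) (\b.(\c.b))) u) ((\f.(\g.(\h.(f (g h))))) r))
Step 7: ((((q (\c.r)) (\b.(\c.b))) u) (\g.(\h.(r (g h)))))

Answer: ((((q (\c.r)) (\b.(\c.b))) u) (\g.(\h.(r (g h)))))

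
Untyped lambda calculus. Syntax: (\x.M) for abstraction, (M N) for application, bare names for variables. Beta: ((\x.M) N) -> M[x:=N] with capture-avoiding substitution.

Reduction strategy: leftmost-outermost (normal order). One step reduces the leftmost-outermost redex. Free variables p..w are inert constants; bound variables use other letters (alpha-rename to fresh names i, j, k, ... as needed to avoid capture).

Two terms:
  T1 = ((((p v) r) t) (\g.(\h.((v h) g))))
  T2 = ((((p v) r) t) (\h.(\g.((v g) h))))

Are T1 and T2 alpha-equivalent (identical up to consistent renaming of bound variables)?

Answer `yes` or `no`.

Term 1: ((((p v) r) t) (\g.(\h.((v h) g))))
Term 2: ((((p v) r) t) (\h.(\g.((v g) h))))
Alpha-equivalence: compare structure up to binder renaming.
Result: True

Answer: yes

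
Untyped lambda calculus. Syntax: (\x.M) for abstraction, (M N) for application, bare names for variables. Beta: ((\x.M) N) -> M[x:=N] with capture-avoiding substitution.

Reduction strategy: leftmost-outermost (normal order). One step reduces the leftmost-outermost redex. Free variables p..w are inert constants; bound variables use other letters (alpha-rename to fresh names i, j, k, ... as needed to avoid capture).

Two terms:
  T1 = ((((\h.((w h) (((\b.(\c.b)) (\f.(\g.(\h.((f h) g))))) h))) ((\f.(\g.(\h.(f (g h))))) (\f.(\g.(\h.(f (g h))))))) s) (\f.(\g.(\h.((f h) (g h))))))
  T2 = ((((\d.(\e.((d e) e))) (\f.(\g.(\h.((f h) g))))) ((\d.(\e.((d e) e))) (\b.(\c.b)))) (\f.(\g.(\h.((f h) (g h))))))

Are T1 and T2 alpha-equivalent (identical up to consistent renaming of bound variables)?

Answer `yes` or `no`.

Answer: no

Derivation:
Term 1: ((((\h.((w h) (((\b.(\c.b)) (\f.(\g.(\h.((f h) g))))) h))) ((\f.(\g.(\h.(f (g h))))) (\f.(\g.(\h.(f (g h))))))) s) (\f.(\g.(\h.((f h) (g h))))))
Term 2: ((((\d.(\e.((d e) e))) (\f.(\g.(\h.((f h) g))))) ((\d.(\e.((d e) e))) (\b.(\c.b)))) (\f.(\g.(\h.((f h) (g h))))))
Alpha-equivalence: compare structure up to binder renaming.
Result: False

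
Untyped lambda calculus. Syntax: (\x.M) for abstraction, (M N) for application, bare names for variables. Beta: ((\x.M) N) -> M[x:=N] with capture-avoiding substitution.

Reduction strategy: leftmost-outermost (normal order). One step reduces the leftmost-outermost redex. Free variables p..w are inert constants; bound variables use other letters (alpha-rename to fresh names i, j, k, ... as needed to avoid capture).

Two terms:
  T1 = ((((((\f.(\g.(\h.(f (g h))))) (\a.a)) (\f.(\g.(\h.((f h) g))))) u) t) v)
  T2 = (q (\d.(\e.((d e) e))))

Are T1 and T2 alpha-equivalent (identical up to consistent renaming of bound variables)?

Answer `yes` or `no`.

Term 1: ((((((\f.(\g.(\h.(f (g h))))) (\a.a)) (\f.(\g.(\h.((f h) g))))) u) t) v)
Term 2: (q (\d.(\e.((d e) e))))
Alpha-equivalence: compare structure up to binder renaming.
Result: False

Answer: no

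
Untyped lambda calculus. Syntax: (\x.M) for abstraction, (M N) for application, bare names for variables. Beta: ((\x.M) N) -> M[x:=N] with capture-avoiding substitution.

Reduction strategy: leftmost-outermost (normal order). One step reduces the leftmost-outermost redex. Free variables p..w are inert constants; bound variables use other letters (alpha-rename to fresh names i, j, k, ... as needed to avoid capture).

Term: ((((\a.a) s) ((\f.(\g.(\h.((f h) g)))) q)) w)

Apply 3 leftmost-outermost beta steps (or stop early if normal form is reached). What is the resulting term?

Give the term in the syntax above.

Answer: ((s (\g.(\h.((q h) g)))) w)

Derivation:
Step 0: ((((\a.a) s) ((\f.(\g.(\h.((f h) g)))) q)) w)
Step 1: ((s ((\f.(\g.(\h.((f h) g)))) q)) w)
Step 2: ((s (\g.(\h.((q h) g)))) w)
Step 3: (normal form reached)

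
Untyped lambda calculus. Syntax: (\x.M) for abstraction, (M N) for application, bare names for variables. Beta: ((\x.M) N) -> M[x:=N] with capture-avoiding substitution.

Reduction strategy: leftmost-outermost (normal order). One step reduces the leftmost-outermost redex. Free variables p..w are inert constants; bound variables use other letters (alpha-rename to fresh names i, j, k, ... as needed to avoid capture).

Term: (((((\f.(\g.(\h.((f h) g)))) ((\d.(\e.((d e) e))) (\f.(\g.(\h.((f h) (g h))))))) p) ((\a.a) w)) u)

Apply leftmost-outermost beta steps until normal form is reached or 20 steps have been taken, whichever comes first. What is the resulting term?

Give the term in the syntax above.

Answer: (((w p) (w p)) u)

Derivation:
Step 0: (((((\f.(\g.(\h.((f h) g)))) ((\d.(\e.((d e) e))) (\f.(\g.(\h.((f h) (g h))))))) p) ((\a.a) w)) u)
Step 1: ((((\g.(\h.((((\d.(\e.((d e) e))) (\f.(\g.(\h.((f h) (g h)))))) h) g))) p) ((\a.a) w)) u)
Step 2: (((\h.((((\d.(\e.((d e) e))) (\f.(\g.(\h.((f h) (g h)))))) h) p)) ((\a.a) w)) u)
Step 3: (((((\d.(\e.((d e) e))) (\f.(\g.(\h.((f h) (g h)))))) ((\a.a) w)) p) u)
Step 4: ((((\e.(((\f.(\g.(\h.((f h) (g h))))) e) e)) ((\a.a) w)) p) u)
Step 5: (((((\f.(\g.(\h.((f h) (g h))))) ((\a.a) w)) ((\a.a) w)) p) u)
Step 6: ((((\g.(\h.((((\a.a) w) h) (g h)))) ((\a.a) w)) p) u)
Step 7: (((\h.((((\a.a) w) h) (((\a.a) w) h))) p) u)
Step 8: (((((\a.a) w) p) (((\a.a) w) p)) u)
Step 9: (((w p) (((\a.a) w) p)) u)
Step 10: (((w p) (w p)) u)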